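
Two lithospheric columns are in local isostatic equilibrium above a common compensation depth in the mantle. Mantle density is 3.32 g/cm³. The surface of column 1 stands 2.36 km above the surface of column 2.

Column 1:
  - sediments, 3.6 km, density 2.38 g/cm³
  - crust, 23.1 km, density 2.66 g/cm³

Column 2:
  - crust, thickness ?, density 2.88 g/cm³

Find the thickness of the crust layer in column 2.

24.5 km

Take the compensation level at the base of the deeper column (depth z_c below the surface of column 1) and equate Σ ρ_i t_i down to z_c; mantle fills any gap and the z_c terms cancel.
Column 1: 3.6×2.38 + 23.1×2.66 + (z_c − 26.7)×3.32
Column 2: 2.36×0 + x×2.88 + (z_c − 2.36 − 0 − x)×3.32
The z_c×3.32 term appears on both sides and cancels. Collect the known terms of each column as K = Σ(ρt)_known − 3.32 × (depth of known layers): K_1 = 70.014 − 3.32×26.7 = −18.63; K_2 = 0 − 3.32×(2.36 + 0) = −7.8352.
Balance: K_1 = K_2 − x×(3.32 − 2.88), so x = (K_2 − K_1)/(3.32 − 2.88) = 10.7948/0.44 = 24.5 km.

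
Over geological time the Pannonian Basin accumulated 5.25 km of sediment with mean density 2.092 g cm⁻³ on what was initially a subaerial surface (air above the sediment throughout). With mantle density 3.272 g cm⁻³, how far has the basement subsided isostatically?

3.36 km

Subaerial load: s = t ρ_sed / ρ_m = 5.25 km × 2.092/3.272 = 3.36 km.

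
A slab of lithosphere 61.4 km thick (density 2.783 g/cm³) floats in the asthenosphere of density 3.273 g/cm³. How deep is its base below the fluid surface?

Draft d = t ρ_obj/ρ_fluid = 61.4 km × 2.783/3.273 = 52.2 km.

52.2 km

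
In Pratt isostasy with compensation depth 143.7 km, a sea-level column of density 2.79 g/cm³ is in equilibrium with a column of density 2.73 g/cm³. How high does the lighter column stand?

ρ_ref D = ρ (D + h) → h = D (ρ_ref − ρ)/ρ.
h = 143.7 km × (2.79 − 2.73)/2.73 = 3.16 km.

3.16 km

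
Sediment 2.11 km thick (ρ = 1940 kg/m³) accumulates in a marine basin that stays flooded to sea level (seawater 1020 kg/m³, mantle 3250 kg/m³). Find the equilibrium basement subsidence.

Submarine loading: the sediment displaces seawater, and the subsidence is in turn flooded, so s (ρ_m − ρ_w) = t (ρ_sed − ρ_w).
s = 2.11 km × (1940 − 1020) / (3250 − 1020) = 0.87 km.

0.87 km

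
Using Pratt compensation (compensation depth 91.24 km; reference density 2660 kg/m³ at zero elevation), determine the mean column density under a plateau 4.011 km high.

Pratt balance: ρ_ref D = ρ (D + h).
ρ = ρ_ref D/(D + h) = 2660 × 91.24 km/(91.24 km + 4.011 km) = 2550 kg/m³.

2550 kg/m³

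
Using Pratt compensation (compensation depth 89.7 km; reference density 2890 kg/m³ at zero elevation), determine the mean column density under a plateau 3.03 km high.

Pratt balance: ρ_ref D = ρ (D + h).
ρ = ρ_ref D/(D + h) = 2890 × 89.7 km/(89.7 km + 3.03 km) = 2800 kg/m³.

2800 kg/m³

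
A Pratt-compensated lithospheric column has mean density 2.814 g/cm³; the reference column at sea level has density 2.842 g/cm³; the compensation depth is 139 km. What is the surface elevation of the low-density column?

ρ_ref D = ρ (D + h) → h = D (ρ_ref − ρ)/ρ.
h = 139 km × (2.842 − 2.814)/2.814 = 1.38 km.

1.38 km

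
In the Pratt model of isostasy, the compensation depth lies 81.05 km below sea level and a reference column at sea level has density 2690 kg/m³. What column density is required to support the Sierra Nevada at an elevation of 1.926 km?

2630 kg/m³

Pratt balance: ρ_ref D = ρ (D + h).
ρ = ρ_ref D/(D + h) = 2690 × 81.05 km/(81.05 km + 1.926 km) = 2630 kg/m³.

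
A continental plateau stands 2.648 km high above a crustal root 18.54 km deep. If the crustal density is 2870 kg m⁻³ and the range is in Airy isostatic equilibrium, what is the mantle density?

3280 kg m⁻³

Airy balance: ρ_c h = (ρ_m − ρ_c) r → ρ_m = ρ_c (1 + h/r).
ρ_m = 2870 × (1 + 2.648 km/18.54 km) = 3280 kg m⁻³.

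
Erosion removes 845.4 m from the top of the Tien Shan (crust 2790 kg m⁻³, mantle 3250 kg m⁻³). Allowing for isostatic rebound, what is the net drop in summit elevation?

Rebound u = e ρ_c/ρ_m = 845.4 m × 2790/3250 = 725.7 m.
Net surface drop = e − u = 845.4 m − 725.7 m = e (ρ_m − ρ_c)/ρ_m = 120 m.

120 m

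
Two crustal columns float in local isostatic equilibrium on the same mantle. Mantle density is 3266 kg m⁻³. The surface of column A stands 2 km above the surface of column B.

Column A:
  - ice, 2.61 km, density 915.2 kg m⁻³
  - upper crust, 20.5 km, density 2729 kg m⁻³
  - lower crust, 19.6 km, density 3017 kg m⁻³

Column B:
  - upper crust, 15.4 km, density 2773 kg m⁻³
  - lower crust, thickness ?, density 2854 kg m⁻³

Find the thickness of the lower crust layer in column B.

19.2 km

Take the compensation level at the base of the deeper column (depth z_c below the surface of column A) and equate Σ ρ_i t_i down to z_c; mantle fills any gap and the z_c terms cancel.
Column A: 2.61×915.2 + 20.5×2729 + 19.6×3017 + (z_c − 42.71)×3266
Column B: 2×0 + 15.4×2773 + x×2854 + (z_c − 2 − 15.4 − x)×3266
The z_c×3266 term appears on both sides and cancels. Collect the known terms of each column as K = Σ(ρt)_known − 3266 × (depth of known layers): K_A = 117466.372 − 3266×42.71 = −22024.488; K_B = 42704.2 − 3266×(2 + 15.4) = −14124.2.
Balance: K_A = K_B − x×(3266 − 2854), so x = (K_B − K_A)/(3266 − 2854) = 7900.29/412 = 19.2 km.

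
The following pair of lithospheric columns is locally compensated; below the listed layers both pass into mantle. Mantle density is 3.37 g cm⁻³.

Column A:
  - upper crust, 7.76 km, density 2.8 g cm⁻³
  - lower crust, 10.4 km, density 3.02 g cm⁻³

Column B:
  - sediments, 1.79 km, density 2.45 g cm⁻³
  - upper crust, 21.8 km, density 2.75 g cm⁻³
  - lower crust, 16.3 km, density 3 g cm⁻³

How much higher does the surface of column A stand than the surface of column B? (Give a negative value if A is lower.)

−3.9 km

For any compensation level in the mantle, the mantle terms cancel and isostasy reduces to e = (Σt_A − Σt_B) − (Σ(ρt)_A − Σ(ρt)_B) / ρ_m.
Σt_A = 18.16 km; Σt_B = 39.89 km; Σ(ρt)_A = 53.136; Σ(ρt)_B = 113.2355 (in km·g cm⁻³).
e = (18.16 − 39.89) − (53.136 − 113.2355) / 3.37 = −3.9 km.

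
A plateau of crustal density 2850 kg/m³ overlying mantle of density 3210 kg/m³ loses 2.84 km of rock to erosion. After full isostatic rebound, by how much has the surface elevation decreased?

0.319 km

Rebound u = e ρ_c/ρ_m = 2.84 km × 2850/3210 = 2.521 km.
Net surface drop = e − u = 2.84 km − 2.521 km = e (ρ_m − ρ_c)/ρ_m = 0.319 km.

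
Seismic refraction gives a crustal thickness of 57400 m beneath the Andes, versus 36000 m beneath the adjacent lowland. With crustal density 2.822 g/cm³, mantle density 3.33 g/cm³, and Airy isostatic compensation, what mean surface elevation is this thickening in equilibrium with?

Excess crust Δ = 57400 m − 36000 m = 21400 m, split between elevation h and root r with h + r = Δ.
Airy balance ρ_c h = (ρ_m − ρ_c) r gives r = h ρ_c/(ρ_m − ρ_c), so h (1 + ρ_c/(ρ_m − ρ_c)) = Δ, i.e. h = Δ (ρ_m − ρ_c)/ρ_m.
h = 21400 m × 0.508/3.33 = 3260 m.

3260 m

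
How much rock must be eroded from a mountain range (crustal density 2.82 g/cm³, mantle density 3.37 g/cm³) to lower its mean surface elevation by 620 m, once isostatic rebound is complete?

Net drop Δ = e − u = e − e ρ_c/ρ_m = e (ρ_m − ρ_c)/ρ_m.
e = Δ ρ_m/(ρ_m − ρ_c) = 620 m × 3.37/0.55 = 3800 m.

3800 m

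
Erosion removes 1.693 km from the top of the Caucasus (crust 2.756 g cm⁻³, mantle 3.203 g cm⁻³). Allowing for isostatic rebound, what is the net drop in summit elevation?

0.236 km

Rebound u = e ρ_c/ρ_m = 1.693 km × 2.756/3.203 = 1.457 km.
Net surface drop = e − u = 1.693 km − 1.457 km = e (ρ_m − ρ_c)/ρ_m = 0.236 km.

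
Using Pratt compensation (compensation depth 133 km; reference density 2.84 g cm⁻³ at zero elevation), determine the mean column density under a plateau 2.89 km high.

Pratt balance: ρ_ref D = ρ (D + h).
ρ = ρ_ref D/(D + h) = 2.84 × 133 km/(133 km + 2.89 km) = 2.78 g cm⁻³.

2.78 g cm⁻³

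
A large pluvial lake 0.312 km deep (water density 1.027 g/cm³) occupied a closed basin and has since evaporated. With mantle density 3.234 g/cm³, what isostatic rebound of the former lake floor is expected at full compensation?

u = d ρ_w/ρ_m = 0.312 km × 1.027/3.234 = 0.0991 km.

0.0991 km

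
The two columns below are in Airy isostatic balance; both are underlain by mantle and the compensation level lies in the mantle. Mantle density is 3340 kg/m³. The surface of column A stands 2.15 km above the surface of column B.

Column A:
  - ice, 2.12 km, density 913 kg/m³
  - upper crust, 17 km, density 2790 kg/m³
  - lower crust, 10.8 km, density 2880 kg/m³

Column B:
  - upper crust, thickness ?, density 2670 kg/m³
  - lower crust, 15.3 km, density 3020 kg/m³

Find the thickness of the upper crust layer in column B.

Take the compensation level at the base of the deeper column (depth z_c below the surface of column A) and equate Σ ρ_i t_i down to z_c; mantle fills any gap and the z_c terms cancel.
Column A: 2.12×913 + 17×2790 + 10.8×2880 + (z_c − 29.92)×3340
Column B: 2.15×0 + x×2670 + 15.3×3020 + (z_c − 2.15 − 15.3 − x)×3340
The z_c×3340 term appears on both sides and cancels. Collect the known terms of each column as K = Σ(ρt)_known − 3340 × (depth of known layers): K_A = 80469.56 − 3340×29.92 = −19463.24; K_B = 46206 − 3340×(2.15 + 15.3) = −12077.
Balance: K_A = K_B − x×(3340 − 2670), so x = (K_B − K_A)/(3340 − 2670) = 7386.24/670 = 11 km.

11 km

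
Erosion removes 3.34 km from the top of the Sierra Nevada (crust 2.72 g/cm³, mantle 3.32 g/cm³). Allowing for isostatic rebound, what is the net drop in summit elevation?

0.604 km

Rebound u = e ρ_c/ρ_m = 3.34 km × 2.72/3.32 = 2.736 km.
Net surface drop = e − u = 3.34 km − 2.736 km = e (ρ_m − ρ_c)/ρ_m = 0.604 km.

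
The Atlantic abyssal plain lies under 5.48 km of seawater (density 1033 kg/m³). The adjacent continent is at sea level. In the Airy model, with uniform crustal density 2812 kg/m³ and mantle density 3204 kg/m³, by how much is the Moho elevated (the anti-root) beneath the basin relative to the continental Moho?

Isostatic balance requires: replacing crust with seawater at the top is compensated by replacing crust with mantle at the base: d (ρ_c − ρ_w) = a (ρ_m − ρ_c).
a = d (ρ_c − ρ_w)/(ρ_m − ρ_c) = 5.48 km × 1779/392 = 24.9 km.

24.9 km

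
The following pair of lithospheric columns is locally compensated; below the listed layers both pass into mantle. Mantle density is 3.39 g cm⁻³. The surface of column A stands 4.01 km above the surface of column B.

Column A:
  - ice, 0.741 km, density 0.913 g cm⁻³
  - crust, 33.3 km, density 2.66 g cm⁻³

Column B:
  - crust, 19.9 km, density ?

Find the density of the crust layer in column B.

Take the compensation level at the base of the deeper column (depth z_c below the surface of column A) and equate Σ ρ_i t_i down to z_c; mantle fills any gap and the z_c terms cancel.
Column A: 0.741×0.913 + 33.3×2.66 + (z_c − 34.041)×3.39
Column B: 4.01×0 + 19.9×ρ + (z_c − 4.01 − 19.9)×3.39
The z_c×3.39 term appears on both sides and cancels. Collect the known terms of each column as K = Σ(ρt)_known − 3.39 × (depth of known layers): K_A = 89.254533 − 3.39×34.041 = −26.144457; K_B = 0 − 3.39×(4.01 + 19.9) = −81.0549.
Balance: K_A = K_B + 19.9×ρ, so ρ = (K_A − K_B)/19.9 = 54.9104/19.9 = 2.76 g cm⁻³.

2.76 g cm⁻³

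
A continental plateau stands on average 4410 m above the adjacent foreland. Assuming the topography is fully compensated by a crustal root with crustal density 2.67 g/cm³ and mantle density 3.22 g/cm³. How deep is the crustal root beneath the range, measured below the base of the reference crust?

Balancing pressure at the compensation depth: the weight of the topography is balanced by the buoyancy of the root, ρ_c h = (ρ_m − ρ_c) r.
r = h · ρ_c / (ρ_m − ρ_c) = 4410 m × 2.67 / (3.22 − 2.67) = 21400 m.

21400 m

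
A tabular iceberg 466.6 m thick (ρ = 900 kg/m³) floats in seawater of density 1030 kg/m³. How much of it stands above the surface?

Floating equilibrium: submerged depth d = t ρ_obj/ρ_fluid = 466.6 m × 900/1030 = 407.7 m.
Freeboard = t − d = 466.6 m − 407.7 m = 58.9 m.

58.9 m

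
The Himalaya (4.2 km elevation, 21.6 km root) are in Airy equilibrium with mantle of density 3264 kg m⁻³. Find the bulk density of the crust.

2730 kg m⁻³

ρ_c h = (ρ_m − ρ_c) r → ρ_c (h + r) = ρ_m r → ρ_c = ρ_m r / (h + r).
ρ_c = 3264 × 21.6 km / (4.2 km + 21.6 km) = 2730 kg m⁻³.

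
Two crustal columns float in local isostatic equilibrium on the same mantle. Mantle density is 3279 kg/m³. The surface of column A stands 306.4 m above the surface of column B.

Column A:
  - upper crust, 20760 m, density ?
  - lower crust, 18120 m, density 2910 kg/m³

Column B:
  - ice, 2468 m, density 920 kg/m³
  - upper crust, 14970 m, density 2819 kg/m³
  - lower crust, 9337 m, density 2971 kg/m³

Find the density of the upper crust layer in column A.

Take the compensation level at the base of the deeper column (depth z_c below the surface of column A) and equate Σ ρ_i t_i down to z_c; mantle fills any gap and the z_c terms cancel.
Column A: 20760×ρ + 18120×2910 + (z_c − 38880)×3279
Column B: 306.4×0 + 2468×920 + 14970×2819 + 9337×2971 + (z_c − 306.4 − 26775)×3279
The z_c×3279 term appears on both sides and cancels. Collect the known terms of each column as K = Σ(ρt)_known − 3279 × (depth of known layers): K_A = 52729200 − 3279×38880 = −74758320; K_B = 72211217 − 3279×(306.4 + 26775) = −16588693.6.
Balance: K_A + 20760×ρ = K_B, so ρ = (K_B − K_A)/20760 = 58169600/20760 = 2800 kg/m³.

2800 kg/m³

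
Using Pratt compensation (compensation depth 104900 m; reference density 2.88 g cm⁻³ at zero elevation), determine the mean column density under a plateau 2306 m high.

2.82 g cm⁻³

Pratt balance: ρ_ref D = ρ (D + h).
ρ = ρ_ref D/(D + h) = 2.88 × 104900 m/(104900 m + 2306 m) = 2.82 g cm⁻³.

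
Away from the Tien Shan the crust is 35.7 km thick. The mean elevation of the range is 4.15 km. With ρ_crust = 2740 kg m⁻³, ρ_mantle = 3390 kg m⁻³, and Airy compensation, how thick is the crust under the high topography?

Root depth r = h ρ_c / (ρ_m − ρ_c) = 4.15 km × 2740 / 650 = 17.49 km.
Total thickness = T + h + r = 35.7 km + 4.15 km + 17.49 km = 57.3 km.

57.3 km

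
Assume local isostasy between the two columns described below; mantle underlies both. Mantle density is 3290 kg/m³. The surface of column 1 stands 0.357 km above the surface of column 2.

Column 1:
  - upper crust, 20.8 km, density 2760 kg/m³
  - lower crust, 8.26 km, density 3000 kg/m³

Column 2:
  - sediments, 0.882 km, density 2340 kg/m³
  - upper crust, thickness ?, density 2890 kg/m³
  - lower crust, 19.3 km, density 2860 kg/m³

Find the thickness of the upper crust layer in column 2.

7.77 km

Take the compensation level at the base of the deeper column (depth z_c below the surface of column 1) and equate Σ ρ_i t_i down to z_c; mantle fills any gap and the z_c terms cancel.
Column 1: 20.8×2760 + 8.26×3000 + (z_c − 29.06)×3290
Column 2: 0.357×0 + 0.882×2340 + x×2890 + 19.3×2860 + (z_c − 0.357 − 20.182 − x)×3290
The z_c×3290 term appears on both sides and cancels. Collect the known terms of each column as K = Σ(ρt)_known − 3290 × (depth of known layers): K_1 = 82188 − 3290×29.06 = −13419.4; K_2 = 57261.88 − 3290×(0.357 + 20.182) = −10311.43.
Balance: K_1 = K_2 − x×(3290 − 2890), so x = (K_2 − K_1)/(3290 − 2890) = 3107.97/400 = 7.77 km.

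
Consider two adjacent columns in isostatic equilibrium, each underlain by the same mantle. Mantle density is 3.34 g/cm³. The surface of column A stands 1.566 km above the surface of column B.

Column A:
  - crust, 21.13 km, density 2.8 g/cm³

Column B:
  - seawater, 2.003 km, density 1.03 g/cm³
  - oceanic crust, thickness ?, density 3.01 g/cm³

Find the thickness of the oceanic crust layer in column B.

4.71 km

Take the compensation level at the base of the deeper column (depth z_c below the surface of column A) and equate Σ ρ_i t_i down to z_c; mantle fills any gap and the z_c terms cancel.
Column A: 21.13×2.8 + (z_c − 21.13)×3.34
Column B: 1.566×0 + 2.003×1.03 + x×3.01 + (z_c − 1.566 − 2.003 − x)×3.34
The z_c×3.34 term appears on both sides and cancels. Collect the known terms of each column as K = Σ(ρt)_known − 3.34 × (depth of known layers): K_A = 59.164 − 3.34×21.13 = −11.4102; K_B = 2.06309 − 3.34×(1.566 + 2.003) = −9.85737.
Balance: K_A = K_B − x×(3.34 − 3.01), so x = (K_B − K_A)/(3.34 − 3.01) = 1.55283/0.33 = 4.71 km.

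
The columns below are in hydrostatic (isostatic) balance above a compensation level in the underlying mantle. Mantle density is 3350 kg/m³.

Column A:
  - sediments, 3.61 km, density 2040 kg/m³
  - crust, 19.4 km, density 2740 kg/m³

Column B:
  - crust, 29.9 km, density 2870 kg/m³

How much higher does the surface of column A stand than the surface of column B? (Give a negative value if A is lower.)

0.66 km

For any compensation level in the mantle, the mantle terms cancel and isostasy reduces to e = (Σt_A − Σt_B) − (Σ(ρt)_A − Σ(ρt)_B) / ρ_m.
Σt_A = 23.01 km; Σt_B = 29.9 km; Σ(ρt)_A = 60520.4; Σ(ρt)_B = 85813 (in km·kg/m³).
e = (23.01 − 29.9) − (60520.4 − 85813) / 3350 = 0.66 km.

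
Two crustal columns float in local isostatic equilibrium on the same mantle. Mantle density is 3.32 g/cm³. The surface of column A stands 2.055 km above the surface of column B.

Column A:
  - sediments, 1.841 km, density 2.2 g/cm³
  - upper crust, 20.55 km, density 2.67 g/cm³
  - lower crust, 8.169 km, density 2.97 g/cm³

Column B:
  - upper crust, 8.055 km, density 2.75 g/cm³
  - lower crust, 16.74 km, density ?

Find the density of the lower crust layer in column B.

2.91 g/cm³

Take the compensation level at the base of the deeper column (depth z_c below the surface of column A) and equate Σ ρ_i t_i down to z_c; mantle fills any gap and the z_c terms cancel.
Column A: 1.841×2.2 + 20.55×2.67 + 8.169×2.97 + (z_c − 30.56)×3.32
Column B: 2.055×0 + 8.055×2.75 + 16.74×ρ + (z_c − 2.055 − 24.795)×3.32
The z_c×3.32 term appears on both sides and cancels. Collect the known terms of each column as K = Σ(ρt)_known − 3.32 × (depth of known layers): K_A = 83.18063 − 3.32×30.56 = −18.27857; K_B = 22.15125 − 3.32×(2.055 + 24.795) = −66.99075.
Balance: K_A = K_B + 16.74×ρ, so ρ = (K_A − K_B)/16.74 = 48.7122/16.74 = 2.91 g/cm³.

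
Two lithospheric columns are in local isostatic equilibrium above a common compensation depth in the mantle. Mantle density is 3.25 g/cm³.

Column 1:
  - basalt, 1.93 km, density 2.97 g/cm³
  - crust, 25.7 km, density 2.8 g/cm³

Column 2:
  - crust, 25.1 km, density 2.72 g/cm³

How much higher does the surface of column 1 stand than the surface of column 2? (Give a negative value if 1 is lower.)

For any compensation level in the mantle, the mantle terms cancel and isostasy reduces to e = (Σt_1 − Σt_2) − (Σ(ρt)_1 − Σ(ρt)_2) / ρ_m.
Σt_1 = 27.63 km; Σt_2 = 25.1 km; Σ(ρt)_1 = 77.6921; Σ(ρt)_2 = 68.272 (in km·g/cm³).
e = (27.63 − 25.1) − (77.6921 − 68.272) / 3.25 = −0.368 km.

−0.368 km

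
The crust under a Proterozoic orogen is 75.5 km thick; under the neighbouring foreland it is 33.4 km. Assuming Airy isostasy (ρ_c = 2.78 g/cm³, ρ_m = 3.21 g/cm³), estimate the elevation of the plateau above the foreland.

5.64 km

Excess crust Δ = 75.5 km − 33.4 km = 42.1 km, split between elevation h and root r with h + r = Δ.
Airy balance ρ_c h = (ρ_m − ρ_c) r gives r = h ρ_c/(ρ_m − ρ_c), so h (1 + ρ_c/(ρ_m − ρ_c)) = Δ, i.e. h = Δ (ρ_m − ρ_c)/ρ_m.
h = 42.1 km × 0.43/3.21 = 5.64 km.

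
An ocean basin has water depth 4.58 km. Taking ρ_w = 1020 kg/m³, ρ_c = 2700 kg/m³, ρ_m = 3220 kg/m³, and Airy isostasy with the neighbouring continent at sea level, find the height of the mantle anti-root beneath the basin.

14.8 km

For local isostatic compensation: replacing crust with seawater at the top is compensated by replacing crust with mantle at the base: d (ρ_c − ρ_w) = a (ρ_m − ρ_c).
a = d (ρ_c − ρ_w)/(ρ_m − ρ_c) = 4.58 km × 1680/520 = 14.8 km.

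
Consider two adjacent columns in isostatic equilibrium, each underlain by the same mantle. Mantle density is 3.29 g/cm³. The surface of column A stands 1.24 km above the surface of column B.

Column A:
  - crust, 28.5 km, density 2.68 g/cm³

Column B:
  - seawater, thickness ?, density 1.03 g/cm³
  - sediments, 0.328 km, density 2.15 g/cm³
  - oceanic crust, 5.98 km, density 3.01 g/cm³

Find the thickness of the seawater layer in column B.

4.98 km

Take the compensation level at the base of the deeper column (depth z_c below the surface of column A) and equate Σ ρ_i t_i down to z_c; mantle fills any gap and the z_c terms cancel.
Column A: 28.5×2.68 + (z_c − 28.5)×3.29
Column B: 1.24×0 + x×1.03 + 0.328×2.15 + 5.98×3.01 + (z_c − 1.24 − 6.308 − x)×3.29
The z_c×3.29 term appears on both sides and cancels. Collect the known terms of each column as K = Σ(ρt)_known − 3.29 × (depth of known layers): K_A = 76.38 − 3.29×28.5 = −17.385; K_B = 18.705 − 3.29×(1.24 + 6.308) = −6.12792.
Balance: K_A = K_B − x×(3.29 − 1.03), so x = (K_B − K_A)/(3.29 − 1.03) = 11.2571/2.26 = 4.98 km.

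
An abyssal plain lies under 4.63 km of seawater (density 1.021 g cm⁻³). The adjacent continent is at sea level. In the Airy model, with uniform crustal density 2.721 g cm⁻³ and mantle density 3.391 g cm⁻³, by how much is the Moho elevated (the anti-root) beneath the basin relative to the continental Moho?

Balancing pressure at the compensation depth: replacing crust with seawater at the top is compensated by replacing crust with mantle at the base: d (ρ_c − ρ_w) = a (ρ_m − ρ_c).
a = d (ρ_c − ρ_w)/(ρ_m − ρ_c) = 4.63 km × 1.7/0.67 = 11.7 km.

11.7 km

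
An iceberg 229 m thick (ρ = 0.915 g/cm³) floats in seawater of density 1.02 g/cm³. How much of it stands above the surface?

Floating equilibrium: submerged depth d = t ρ_obj/ρ_fluid = 229 m × 0.915/1.02 = 205.4 m.
Freeboard = t − d = 229 m − 205.4 m = 23.6 m.

23.6 m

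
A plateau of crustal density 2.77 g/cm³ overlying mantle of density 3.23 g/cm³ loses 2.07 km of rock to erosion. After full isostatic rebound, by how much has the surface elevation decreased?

0.295 km

Rebound u = e ρ_c/ρ_m = 2.07 km × 2.77/3.23 = 1.775 km.
Net surface drop = e − u = 2.07 km − 1.775 km = e (ρ_m − ρ_c)/ρ_m = 0.295 km.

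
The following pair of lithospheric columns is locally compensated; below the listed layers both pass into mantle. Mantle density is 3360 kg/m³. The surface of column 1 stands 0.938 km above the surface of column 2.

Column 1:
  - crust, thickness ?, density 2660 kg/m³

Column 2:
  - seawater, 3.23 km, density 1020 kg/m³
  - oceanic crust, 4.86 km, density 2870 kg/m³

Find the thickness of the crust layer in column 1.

18.7 km

Take the compensation level at the base of the deeper column (depth z_c below the surface of column 1) and equate Σ ρ_i t_i down to z_c; mantle fills any gap and the z_c terms cancel.
Column 1: x×2660 + (z_c − 0 − x)×3360
Column 2: 0.938×0 + 3.23×1020 + 4.86×2870 + (z_c − 0.938 − 8.09)×3360
The z_c×3360 term appears on both sides and cancels. Collect the known terms of each column as K = Σ(ρt)_known − 3360 × (depth of known layers): K_1 = 0 − 3360×0 = 0; K_2 = 17242.8 − 3360×(0.938 + 8.09) = −13091.28.
Balance: K_1 − x×(3360 − 2660) = K_2, so x = (K_1 − K_2)/(3360 − 2660) = 13091.3/700 = 18.7 km.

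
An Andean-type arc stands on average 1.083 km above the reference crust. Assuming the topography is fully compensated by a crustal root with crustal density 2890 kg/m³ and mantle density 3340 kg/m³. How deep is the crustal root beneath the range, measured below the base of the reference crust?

6.96 km

By Archimedes' principle applied to the lithosphere: the weight of the topography is balanced by the buoyancy of the root, ρ_c h = (ρ_m − ρ_c) r.
r = h · ρ_c / (ρ_m − ρ_c) = 1.083 km × 2890 / (3340 − 2890) = 6.96 km.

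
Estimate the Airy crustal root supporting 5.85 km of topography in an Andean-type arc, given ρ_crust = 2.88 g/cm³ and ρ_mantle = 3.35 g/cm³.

For local isostatic compensation: the weight of the topography is balanced by the buoyancy of the root, ρ_c h = (ρ_m − ρ_c) r.
r = h · ρ_c / (ρ_m − ρ_c) = 5.85 km × 2.88 / (3.35 − 2.88) = 35.8 km.

35.8 km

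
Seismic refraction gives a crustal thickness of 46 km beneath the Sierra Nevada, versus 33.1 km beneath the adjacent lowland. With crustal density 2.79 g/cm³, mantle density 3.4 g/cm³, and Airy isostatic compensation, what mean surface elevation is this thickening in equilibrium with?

2.31 km

Excess crust Δ = 46 km − 33.1 km = 12.9 km, split between elevation h and root r with h + r = Δ.
Airy balance ρ_c h = (ρ_m − ρ_c) r gives r = h ρ_c/(ρ_m − ρ_c), so h (1 + ρ_c/(ρ_m − ρ_c)) = Δ, i.e. h = Δ (ρ_m − ρ_c)/ρ_m.
h = 12.9 km × 0.61/3.4 = 2.31 km.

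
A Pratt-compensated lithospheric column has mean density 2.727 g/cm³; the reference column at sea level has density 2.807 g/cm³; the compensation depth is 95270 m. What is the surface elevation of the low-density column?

ρ_ref D = ρ (D + h) → h = D (ρ_ref − ρ)/ρ.
h = 95270 m × (2.807 − 2.727)/2.727 = 2790 m.

2790 m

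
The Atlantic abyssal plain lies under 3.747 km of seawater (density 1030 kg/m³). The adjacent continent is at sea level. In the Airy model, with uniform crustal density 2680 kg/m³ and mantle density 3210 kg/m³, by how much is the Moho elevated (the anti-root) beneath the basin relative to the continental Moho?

Isostatic balance requires: replacing crust with seawater at the top is compensated by replacing crust with mantle at the base: d (ρ_c − ρ_w) = a (ρ_m − ρ_c).
a = d (ρ_c − ρ_w)/(ρ_m − ρ_c) = 3.747 km × 1650/530 = 11.7 km.

11.7 km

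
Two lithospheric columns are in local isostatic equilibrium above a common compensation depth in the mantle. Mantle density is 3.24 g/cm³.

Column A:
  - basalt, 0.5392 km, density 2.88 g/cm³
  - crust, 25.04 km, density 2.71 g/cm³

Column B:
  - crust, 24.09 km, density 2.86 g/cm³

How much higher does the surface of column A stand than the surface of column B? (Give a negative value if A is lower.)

For any compensation level in the mantle, the mantle terms cancel and isostasy reduces to e = (Σt_A − Σt_B) − (Σ(ρt)_A − Σ(ρt)_B) / ρ_m.
Σt_A = 25.5792 km; Σt_B = 24.09 km; Σ(ρt)_A = 69.411296; Σ(ρt)_B = 68.8974 (in km·g/cm³).
e = (25.5792 − 24.09) − (69.411296 − 68.8974) / 3.24 = 1.33 km.

1.33 km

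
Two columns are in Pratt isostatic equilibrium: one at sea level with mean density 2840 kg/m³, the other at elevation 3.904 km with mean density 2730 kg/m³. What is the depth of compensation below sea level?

ρ_ref D = ρ (D + h) → D (ρ_ref − ρ) = ρ h.
D = ρ h/(ρ_ref − ρ) = 2730 × 3.904 km/(2840 − 2730) = 96.9 km.

96.9 km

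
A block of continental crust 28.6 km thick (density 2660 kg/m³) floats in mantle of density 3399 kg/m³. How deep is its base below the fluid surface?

Draft d = t ρ_obj/ρ_fluid = 28.6 km × 2660/3399 = 22.4 km.

22.4 km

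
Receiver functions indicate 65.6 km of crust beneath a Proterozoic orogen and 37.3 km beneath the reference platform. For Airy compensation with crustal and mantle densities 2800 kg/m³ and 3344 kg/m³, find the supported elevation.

Excess crust Δ = 65.6 km − 37.3 km = 28.3 km, split between elevation h and root r with h + r = Δ.
Airy balance ρ_c h = (ρ_m − ρ_c) r gives r = h ρ_c/(ρ_m − ρ_c), so h (1 + ρ_c/(ρ_m − ρ_c)) = Δ, i.e. h = Δ (ρ_m − ρ_c)/ρ_m.
h = 28.3 km × 544/3344 = 4.6 km.

4.6 km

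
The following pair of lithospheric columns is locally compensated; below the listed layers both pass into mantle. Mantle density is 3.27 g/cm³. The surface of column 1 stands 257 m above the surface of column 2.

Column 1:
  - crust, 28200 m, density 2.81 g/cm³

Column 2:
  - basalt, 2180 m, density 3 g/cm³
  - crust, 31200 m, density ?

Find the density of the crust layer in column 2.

Take the compensation level at the base of the deeper column (depth z_c below the surface of column 1) and equate Σ ρ_i t_i down to z_c; mantle fills any gap and the z_c terms cancel.
Column 1: 28200×2.81 + (z_c − 28200)×3.27
Column 2: 257×0 + 2180×3 + 31200×ρ + (z_c − 257 − 33380)×3.27
The z_c×3.27 term appears on both sides and cancels. Collect the known terms of each column as K = Σ(ρt)_known − 3.27 × (depth of known layers): K_1 = 79242 − 3.27×28200 = −12972; K_2 = 6540 − 3.27×(257 + 33380) = −103452.99.
Balance: K_1 = K_2 + 31200×ρ, so ρ = (K_1 − K_2)/31200 = 90481/31200 = 2.9 g/cm³.

2.9 g/cm³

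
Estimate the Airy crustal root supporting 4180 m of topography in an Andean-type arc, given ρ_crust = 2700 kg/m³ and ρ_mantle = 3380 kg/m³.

By Archimedes' principle applied to the lithosphere: the weight of the topography is balanced by the buoyancy of the root, ρ_c h = (ρ_m − ρ_c) r.
r = h · ρ_c / (ρ_m − ρ_c) = 4180 m × 2700 / (3380 − 2700) = 16600 m.

16600 m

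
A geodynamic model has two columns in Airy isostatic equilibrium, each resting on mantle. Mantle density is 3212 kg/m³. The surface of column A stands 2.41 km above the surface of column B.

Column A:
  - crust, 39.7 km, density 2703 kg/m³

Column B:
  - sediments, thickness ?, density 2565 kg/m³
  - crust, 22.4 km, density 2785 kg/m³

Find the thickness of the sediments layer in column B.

4.48 km

Take the compensation level at the base of the deeper column (depth z_c below the surface of column A) and equate Σ ρ_i t_i down to z_c; mantle fills any gap and the z_c terms cancel.
Column A: 39.7×2703 + (z_c − 39.7)×3212
Column B: 2.41×0 + x×2565 + 22.4×2785 + (z_c − 2.41 − 22.4 − x)×3212
The z_c×3212 term appears on both sides and cancels. Collect the known terms of each column as K = Σ(ρt)_known − 3212 × (depth of known layers): K_A = 107309.1 − 3212×39.7 = −20207.3; K_B = 62384 − 3212×(2.41 + 22.4) = −17305.72.
Balance: K_A = K_B − x×(3212 − 2565), so x = (K_B − K_A)/(3212 − 2565) = 2901.58/647 = 4.48 km.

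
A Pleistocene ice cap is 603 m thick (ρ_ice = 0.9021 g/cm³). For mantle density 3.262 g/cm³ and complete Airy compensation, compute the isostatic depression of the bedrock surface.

167 m

In Airy isostatic equilibrium: the ice load ρ_ice t is balanced by mantle displaced below, ρ_m s.
s = t ρ_ice / ρ_m = 603 m × 0.9021/3.262 = 167 m.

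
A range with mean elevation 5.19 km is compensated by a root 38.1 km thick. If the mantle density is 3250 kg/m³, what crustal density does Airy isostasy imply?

ρ_c h = (ρ_m − ρ_c) r → ρ_c (h + r) = ρ_m r → ρ_c = ρ_m r / (h + r).
ρ_c = 3250 × 38.1 km / (5.19 km + 38.1 km) = 2860 kg/m³.

2860 kg/m³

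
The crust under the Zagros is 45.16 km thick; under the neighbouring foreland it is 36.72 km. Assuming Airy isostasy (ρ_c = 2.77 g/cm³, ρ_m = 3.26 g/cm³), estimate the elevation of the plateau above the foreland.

1.27 km

Excess crust Δ = 45.16 km − 36.72 km = 8.44 km, split between elevation h and root r with h + r = Δ.
Airy balance ρ_c h = (ρ_m − ρ_c) r gives r = h ρ_c/(ρ_m − ρ_c), so h (1 + ρ_c/(ρ_m − ρ_c)) = Δ, i.e. h = Δ (ρ_m − ρ_c)/ρ_m.
h = 8.44 km × 0.49/3.26 = 1.27 km.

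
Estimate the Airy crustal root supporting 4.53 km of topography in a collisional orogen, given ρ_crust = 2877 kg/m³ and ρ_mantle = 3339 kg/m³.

Equating mass per unit area of the two columns: the weight of the topography is balanced by the buoyancy of the root, ρ_c h = (ρ_m − ρ_c) r.
r = h · ρ_c / (ρ_m − ρ_c) = 4.53 km × 2877 / (3339 − 2877) = 28.2 km.

28.2 km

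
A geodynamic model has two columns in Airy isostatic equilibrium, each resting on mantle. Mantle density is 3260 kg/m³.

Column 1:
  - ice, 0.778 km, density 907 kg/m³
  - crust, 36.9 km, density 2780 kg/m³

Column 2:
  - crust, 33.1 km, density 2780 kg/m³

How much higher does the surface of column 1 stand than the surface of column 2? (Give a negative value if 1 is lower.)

For any compensation level in the mantle, the mantle terms cancel and isostasy reduces to e = (Σt_1 − Σt_2) − (Σ(ρt)_1 − Σ(ρt)_2) / ρ_m.
Σt_1 = 37.678 km; Σt_2 = 33.1 km; Σ(ρt)_1 = 103287.646; Σ(ρt)_2 = 92018 (in km·kg/m³).
e = (37.678 − 33.1) − (103287.646 − 92018) / 3260 = 1.12 km.

1.12 km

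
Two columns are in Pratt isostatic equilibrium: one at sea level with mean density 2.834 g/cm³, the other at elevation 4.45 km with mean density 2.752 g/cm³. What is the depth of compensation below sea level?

ρ_ref D = ρ (D + h) → D (ρ_ref − ρ) = ρ h.
D = ρ h/(ρ_ref − ρ) = 2.752 × 4.45 km/(2.834 − 2.752) = 149 km.

149 km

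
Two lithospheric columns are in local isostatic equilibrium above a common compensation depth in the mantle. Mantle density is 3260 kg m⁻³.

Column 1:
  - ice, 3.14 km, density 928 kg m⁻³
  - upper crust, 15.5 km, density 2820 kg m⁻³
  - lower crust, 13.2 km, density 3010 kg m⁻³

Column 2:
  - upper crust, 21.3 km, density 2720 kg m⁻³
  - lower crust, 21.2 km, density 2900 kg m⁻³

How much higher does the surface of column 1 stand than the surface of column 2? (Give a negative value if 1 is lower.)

For any compensation level in the mantle, the mantle terms cancel and isostasy reduces to e = (Σt_1 − Σt_2) − (Σ(ρt)_1 − Σ(ρt)_2) / ρ_m.
Σt_1 = 31.84 km; Σt_2 = 42.5 km; Σ(ρt)_1 = 86355.92; Σ(ρt)_2 = 119416 (in km·kg m⁻³).
e = (31.84 − 42.5) − (86355.92 − 119416) / 3260 = −0.519 km.

−0.519 km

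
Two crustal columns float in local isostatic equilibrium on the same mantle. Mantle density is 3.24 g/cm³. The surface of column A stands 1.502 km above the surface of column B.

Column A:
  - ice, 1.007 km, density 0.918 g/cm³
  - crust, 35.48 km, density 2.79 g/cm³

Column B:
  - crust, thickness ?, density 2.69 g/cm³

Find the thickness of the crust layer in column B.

Take the compensation level at the base of the deeper column (depth z_c below the surface of column A) and equate Σ ρ_i t_i down to z_c; mantle fills any gap and the z_c terms cancel.
Column A: 1.007×0.918 + 35.48×2.79 + (z_c − 36.487)×3.24
Column B: 1.502×0 + x×2.69 + (z_c − 1.502 − 0 − x)×3.24
The z_c×3.24 term appears on both sides and cancels. Collect the known terms of each column as K = Σ(ρt)_known − 3.24 × (depth of known layers): K_A = 99.913626 − 3.24×36.487 = −18.304254; K_B = 0 − 3.24×(1.502 + 0) = −4.86648.
Balance: K_A = K_B − x×(3.24 − 2.69), so x = (K_B − K_A)/(3.24 − 2.69) = 13.4378/0.55 = 24.4 km.

24.4 km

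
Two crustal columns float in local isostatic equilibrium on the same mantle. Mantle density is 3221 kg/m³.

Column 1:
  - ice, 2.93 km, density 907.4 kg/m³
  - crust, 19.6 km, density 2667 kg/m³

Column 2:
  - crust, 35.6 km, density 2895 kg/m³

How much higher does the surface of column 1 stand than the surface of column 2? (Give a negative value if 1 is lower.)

1.87 km

For any compensation level in the mantle, the mantle terms cancel and isostasy reduces to e = (Σt_1 − Σt_2) − (Σ(ρt)_1 − Σ(ρt)_2) / ρ_m.
Σt_1 = 22.53 km; Σt_2 = 35.6 km; Σ(ρt)_1 = 54931.882; Σ(ρt)_2 = 103062 (in km·kg/m³).
e = (22.53 − 35.6) − (54931.882 − 103062) / 3221 = 1.87 km.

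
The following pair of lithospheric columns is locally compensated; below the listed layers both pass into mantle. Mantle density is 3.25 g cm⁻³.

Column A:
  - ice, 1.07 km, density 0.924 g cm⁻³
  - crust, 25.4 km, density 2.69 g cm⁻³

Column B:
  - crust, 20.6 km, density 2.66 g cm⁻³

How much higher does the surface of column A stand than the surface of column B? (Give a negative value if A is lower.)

For any compensation level in the mantle, the mantle terms cancel and isostasy reduces to e = (Σt_A − Σt_B) − (Σ(ρt)_A − Σ(ρt)_B) / ρ_m.
Σt_A = 26.47 km; Σt_B = 20.6 km; Σ(ρt)_A = 69.31468; Σ(ρt)_B = 54.796 (in km·g cm⁻³).
e = (26.47 − 20.6) − (69.31468 − 54.796) / 3.25 = 1.4 km.

1.4 km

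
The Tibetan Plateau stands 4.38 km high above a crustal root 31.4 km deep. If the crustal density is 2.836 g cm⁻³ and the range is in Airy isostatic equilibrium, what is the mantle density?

Airy balance: ρ_c h = (ρ_m − ρ_c) r → ρ_m = ρ_c (1 + h/r).
ρ_m = 2.836 × (1 + 4.38 km/31.4 km) = 3.23 g cm⁻³.

3.23 g cm⁻³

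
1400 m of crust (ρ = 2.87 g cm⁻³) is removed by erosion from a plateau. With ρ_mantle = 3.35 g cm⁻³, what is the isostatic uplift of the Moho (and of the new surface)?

1200 m

Unloading: uplift u = e ρ_c/ρ_m = 1400 m × 2.87/3.35 = 1200 m.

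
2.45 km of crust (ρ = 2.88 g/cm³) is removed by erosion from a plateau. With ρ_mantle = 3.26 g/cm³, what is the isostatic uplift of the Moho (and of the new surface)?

Unloading: uplift u = e ρ_c/ρ_m = 2.45 km × 2.88/3.26 = 2.16 km.

2.16 km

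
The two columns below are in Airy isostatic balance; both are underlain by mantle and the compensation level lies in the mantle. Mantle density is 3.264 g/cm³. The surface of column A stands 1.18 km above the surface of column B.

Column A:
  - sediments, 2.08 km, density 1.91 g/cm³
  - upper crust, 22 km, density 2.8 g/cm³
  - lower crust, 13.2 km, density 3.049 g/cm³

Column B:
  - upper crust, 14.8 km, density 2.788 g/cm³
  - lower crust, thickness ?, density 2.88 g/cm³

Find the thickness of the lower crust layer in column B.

Take the compensation level at the base of the deeper column (depth z_c below the surface of column A) and equate Σ ρ_i t_i down to z_c; mantle fills any gap and the z_c terms cancel.
Column A: 2.08×1.91 + 22×2.8 + 13.2×3.049 + (z_c − 37.28)×3.264
Column B: 1.18×0 + 14.8×2.788 + x×2.88 + (z_c − 1.18 − 14.8 − x)×3.264
The z_c×3.264 term appears on both sides and cancels. Collect the known terms of each column as K = Σ(ρt)_known − 3.264 × (depth of known layers): K_A = 105.8196 − 3.264×37.28 = −15.86232; K_B = 41.2624 − 3.264×(1.18 + 14.8) = −10.89632.
Balance: K_A = K_B − x×(3.264 − 2.88), so x = (K_B − K_A)/(3.264 − 2.88) = 4.966/0.384 = 12.9 km.

12.9 km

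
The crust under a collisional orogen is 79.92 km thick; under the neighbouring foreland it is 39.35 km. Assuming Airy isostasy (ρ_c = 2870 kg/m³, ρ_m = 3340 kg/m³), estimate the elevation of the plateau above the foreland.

Excess crust Δ = 79.92 km − 39.35 km = 40.57 km, split between elevation h and root r with h + r = Δ.
Airy balance ρ_c h = (ρ_m − ρ_c) r gives r = h ρ_c/(ρ_m − ρ_c), so h (1 + ρ_c/(ρ_m − ρ_c)) = Δ, i.e. h = Δ (ρ_m − ρ_c)/ρ_m.
h = 40.57 km × 470/3340 = 5.71 km.

5.71 km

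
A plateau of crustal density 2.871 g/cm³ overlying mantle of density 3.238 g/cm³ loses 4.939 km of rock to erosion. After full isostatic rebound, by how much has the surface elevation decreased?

0.56 km

Rebound u = e ρ_c/ρ_m = 4.939 km × 2.871/3.238 = 4.379 km.
Net surface drop = e − u = 4.939 km − 4.379 km = e (ρ_m − ρ_c)/ρ_m = 0.56 km.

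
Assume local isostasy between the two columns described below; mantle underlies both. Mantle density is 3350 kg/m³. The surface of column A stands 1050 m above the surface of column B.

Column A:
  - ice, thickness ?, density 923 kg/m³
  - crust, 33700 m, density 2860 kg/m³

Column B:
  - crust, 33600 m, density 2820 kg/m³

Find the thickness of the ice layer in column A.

1980 m

Take the compensation level at the base of the deeper column (depth z_c below the surface of column A) and equate Σ ρ_i t_i down to z_c; mantle fills any gap and the z_c terms cancel.
Column A: x×923 + 33700×2860 + (z_c − 33700 − x)×3350
Column B: 1050×0 + 33600×2820 + (z_c − 1050 − 33600)×3350
The z_c×3350 term appears on both sides and cancels. Collect the known terms of each column as K = Σ(ρt)_known − 3350 × (depth of known layers): K_A = 96382000 − 3350×33700 = −16513000; K_B = 94752000 − 3350×(1050 + 33600) = −21325500.
Balance: K_A − x×(3350 − 923) = K_B, so x = (K_A − K_B)/(3350 − 923) = 4812500/2427 = 1980 m.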